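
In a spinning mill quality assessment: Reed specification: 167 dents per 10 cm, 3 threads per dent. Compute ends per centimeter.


Formula: EPC = (dents per 10 cm * ends per dent) / 10
Step 1: Total ends per 10 cm = 167 * 3 = 501
Step 2: EPC = 501 / 10 = 50.1 ends/cm

50.1 ends/cm


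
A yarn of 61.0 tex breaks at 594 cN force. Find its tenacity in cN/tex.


Formula: Tenacity = Breaking force / Linear density
Tenacity = 594 cN / 61.0 tex
Tenacity = 9.74 cN/tex

9.74 cN/tex


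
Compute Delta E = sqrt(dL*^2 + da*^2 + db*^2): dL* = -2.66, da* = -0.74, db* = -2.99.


Formula: Delta E = sqrt(dL*^2 + da*^2 + db*^2)
Step 1: dL*^2 = (-2.66)^2 = 7.0756
Step 2: da*^2 = (-0.74)^2 = 0.5476
Step 3: db*^2 = (-2.99)^2 = 8.9401
Step 4: Sum = 7.0756 + 0.5476 + 8.9401 = 16.5633
Step 5: Delta E = sqrt(16.5633) = 4.07

4.07 Delta E


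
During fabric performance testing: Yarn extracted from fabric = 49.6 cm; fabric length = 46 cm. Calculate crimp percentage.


Formula: Crimp% = ((L_yarn - L_fabric) / L_fabric) * 100
Step 1: Extension = 49.6 - 46 = 3.6 cm
Step 2: Crimp% = (3.6 / 46) * 100
Step 3: Crimp% = 0.078261 * 100 = 7.8261% ≈ 7.8%

7.8%


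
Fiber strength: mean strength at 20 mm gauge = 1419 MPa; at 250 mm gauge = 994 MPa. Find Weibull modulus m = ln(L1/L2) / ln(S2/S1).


Formula: m = ln(L1/L2) / ln(S2/S1)
Step 1: ln(L1/L2) = ln(20/250) = -2.52573
Step 2: S2/S1 = 994/1419 = 0.70049
Step 3: ln(S2/S1) = ln(0.70049) = -0.35598
Step 4: m = -2.52573 / -0.35598 = 7.10

7.10 (Weibull m)


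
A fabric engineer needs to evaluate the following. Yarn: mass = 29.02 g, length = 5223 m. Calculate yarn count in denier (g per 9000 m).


Formula: den = (mass_g / length_m) * 9000
Substituting: den = (29.02 / 5223) * 9000
Intermediate: 29.02 / 5223 = 0.00555619 g/m
den = 0.00555619 * 9000 = 50.0 denier

50.0 denier


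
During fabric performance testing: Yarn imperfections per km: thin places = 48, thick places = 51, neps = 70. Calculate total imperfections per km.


Formula: Total = thin places + thick places + neps
Total = 48 + 51 + 70
Total = 169 imperfections/km

169 imperfections/km


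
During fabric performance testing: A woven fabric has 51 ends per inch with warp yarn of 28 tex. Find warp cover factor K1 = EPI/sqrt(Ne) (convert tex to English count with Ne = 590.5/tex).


Formula: K1 = EPI / sqrt(Ne), with Ne = 590.5 / tex_warp
Step 1: Ne = 590.5 / 28 = 21.089
Step 2: sqrt(Ne) = sqrt(21.089) = 4.5923
Step 3: K1 = 51 / 4.5923 = 11.1

11.1


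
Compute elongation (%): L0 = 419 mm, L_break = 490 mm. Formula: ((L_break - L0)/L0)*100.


Formula: Elongation (%) = ((L_break - L0) / L0) * 100
Step 1: Extension = 490 - 419 = 71 mm
Step 2: Elongation = (71 / 419) * 100
Step 3: Elongation = 0.169451 * 100 = 16.9451% ≈ 16.9%

16.9%


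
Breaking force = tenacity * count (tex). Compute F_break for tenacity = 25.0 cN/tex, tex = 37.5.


Formula: Breaking force = Tenacity * Linear density
F = 25.0 cN/tex * 37.5 tex
F = 937.50 cN

937.50 cN


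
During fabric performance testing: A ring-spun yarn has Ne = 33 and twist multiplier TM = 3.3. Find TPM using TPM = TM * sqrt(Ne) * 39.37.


Formula: TPM = TM * sqrt(Ne) * 39.37
Step 1: sqrt(Ne) = sqrt(33) = 5.7446
Step 2: TM * sqrt(Ne) = 3.3 * 5.7446 = 18.9572
Step 3: TPM = 18.9572 * 39.37 = 746 twists/m

746 twists/m


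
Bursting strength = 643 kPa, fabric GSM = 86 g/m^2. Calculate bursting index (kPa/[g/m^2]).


Formula: Bursting Index = Bursting Strength / Fabric GSM
BI = 643 kPa / 86 g/m^2
BI = 7.477 kPa/(g/m^2)

7.477 kPa/(g/m^2)


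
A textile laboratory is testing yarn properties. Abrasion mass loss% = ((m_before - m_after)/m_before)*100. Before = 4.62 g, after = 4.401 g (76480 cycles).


Formula: Mass loss% = ((m_before - m_after) / m_before) * 100
Step 1: Mass loss = 4.62 - 4.401 = 0.219 g
Step 2: Ratio = 0.219 / 4.62 = 0.0474026
Step 3: Mass loss% = 0.0474026 * 100 = 4.74026% ≈ 4.74%

4.74%


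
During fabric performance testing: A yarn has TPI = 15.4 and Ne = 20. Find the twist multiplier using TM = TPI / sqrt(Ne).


Formula: TM = TPI / sqrt(Ne)
Step 1: sqrt(Ne) = sqrt(20) = 4.4721
Step 2: TM = 15.4 / 4.4721 = 3.44

3.44 TM


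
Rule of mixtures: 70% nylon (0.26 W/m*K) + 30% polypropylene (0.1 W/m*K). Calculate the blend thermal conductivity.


Formula: Blend property = (fraction_A * property_A) + (fraction_B * property_B)
Step 1: Contribution A = 70/100 * 0.26 W/m*K = 0.182 W/m*K
Step 2: Contribution B = 30/100 * 0.1 W/m*K = 0.03 W/m*K
Step 3: Blend thermal conductivity = 0.182 + 0.03 = 0.212 W/m*K

0.212 W/m*K


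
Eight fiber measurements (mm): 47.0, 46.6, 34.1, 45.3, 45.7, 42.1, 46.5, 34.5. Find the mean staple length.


Formula: Mean = sum of lengths / count
Sum = 47.0 + 46.6 + 34.1 + 45.3 + 45.7 + 42.1 + 46.5 + 34.5
Sum = 341.8 mm
Mean = 341.8 / 8 = 42.73 mm

42.73 mm


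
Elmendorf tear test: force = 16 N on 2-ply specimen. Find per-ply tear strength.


Formula: Per-ply strength = Total force / Number of plies
Per-ply = 16 N / 2
Per-ply = 8 N

8 N


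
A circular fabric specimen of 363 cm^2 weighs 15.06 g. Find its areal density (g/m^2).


Formula: GSM = mass_g / area_m2
Step 1: Convert area: 363 cm^2 = 363 / 10000 = 0.0363 m^2
Step 2: GSM = 15.06 g / 0.0363 m^2 = 414.9 g/m^2

414.9 g/m^2


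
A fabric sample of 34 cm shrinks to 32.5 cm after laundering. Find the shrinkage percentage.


Formula: Shrinkage% = ((L_before - L_after) / L_before) * 100
Step 1: Shrinkage = 34 - 32.5 = 1.5 cm
Step 2: Shrinkage% = (1.5 / 34) * 100
Step 3: Shrinkage% = 0.044118 * 100 = 4.4118% ≈ 4.4%

4.4%


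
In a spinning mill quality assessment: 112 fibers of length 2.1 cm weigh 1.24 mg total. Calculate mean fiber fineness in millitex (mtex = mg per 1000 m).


Formula: fineness (mtex) = mass (mg) / total length (km) = (mass_mg / total_length_m) * 1000
Step 1: Convert fiber length: 2.1 cm = 0.021 m
Step 2: Total fiber length = 112 * 0.021 = 2.352 m
Step 3: Linear density = 1.24 mg / 2.352 m = 0.5272 mg/m
Step 4: fineness = 0.5272 * 1000 = 527.2 mtex

527.2 mtex


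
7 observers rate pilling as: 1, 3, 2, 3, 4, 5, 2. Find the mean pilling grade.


Formula: Mean = sum / count
Sum = 1 + 3 + 2 + 3 + 4 + 5 + 2 = 20
Mean = 20 / 7 = 2.9

2.9


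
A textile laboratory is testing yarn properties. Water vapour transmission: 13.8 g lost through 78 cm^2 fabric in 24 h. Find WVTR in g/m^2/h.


Formula: WVTR = mass_loss / (area * time)
Step 1: Convert area: 78 cm^2 = 0.0078 m^2
Step 2: WVTR = 13.8 g / (0.0078 m^2 * 24 h)
Step 3: WVTR = 13.8 / 0.1872 = 73.7 g/m^2/h

73.7 g/m^2/h


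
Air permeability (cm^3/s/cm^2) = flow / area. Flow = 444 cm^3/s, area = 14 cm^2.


Formula: Air Permeability = Airflow / Test Area
AP = 444 cm^3/s / 14 cm^2
AP = 31.7 cm^3/s/cm^2

31.7 cm^3/s/cm^2


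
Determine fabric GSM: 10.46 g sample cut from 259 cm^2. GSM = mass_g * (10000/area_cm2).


Formula: GSM = mass_g / area_m2
Step 1: Convert area: 259 cm^2 = 259 / 10000 = 0.0259 m^2
Step 2: GSM = 10.46 g / 0.0259 m^2 = 403.9 g/m^2

403.9 g/m^2


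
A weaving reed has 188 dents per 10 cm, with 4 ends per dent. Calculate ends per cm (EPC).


Formula: EPC = (dents per 10 cm * ends per dent) / 10
Step 1: Total ends per 10 cm = 188 * 4 = 752
Step 2: EPC = 752 / 10 = 75.2 ends/cm

75.2 ends/cm


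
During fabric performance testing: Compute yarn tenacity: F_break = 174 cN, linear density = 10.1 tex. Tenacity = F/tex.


Formula: Tenacity = Breaking force / Linear density
Tenacity = 174 cN / 10.1 tex
Tenacity = 17.23 cN/tex

17.23 cN/tex


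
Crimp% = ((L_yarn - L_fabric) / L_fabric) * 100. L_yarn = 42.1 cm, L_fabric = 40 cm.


Formula: Crimp% = ((L_yarn - L_fabric) / L_fabric) * 100
Step 1: Extension = 42.1 - 40 = 2.1 cm
Step 2: Crimp% = (2.1 / 40) * 100
Step 3: Crimp% = 0.0525 * 100 = 5.25% ≈ 5.3%

5.3%


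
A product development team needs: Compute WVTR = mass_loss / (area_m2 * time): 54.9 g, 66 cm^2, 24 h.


Formula: WVTR = mass_loss / (area * time)
Step 1: Convert area: 66 cm^2 = 0.0066 m^2
Step 2: WVTR = 54.9 g / (0.0066 m^2 * 24 h)
Step 3: WVTR = 54.9 / 0.1584 = 346.6 g/m^2/h

346.6 g/m^2/h


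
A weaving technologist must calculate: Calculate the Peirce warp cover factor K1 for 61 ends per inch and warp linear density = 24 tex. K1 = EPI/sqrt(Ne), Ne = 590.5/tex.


Formula: K1 = EPI / sqrt(Ne), with Ne = 590.5 / tex_warp
Step 1: Ne = 590.5 / 24 = 24.604
Step 2: sqrt(Ne) = sqrt(24.604) = 4.9602
Step 3: K1 = 61 / 4.9602 = 12.3

12.3


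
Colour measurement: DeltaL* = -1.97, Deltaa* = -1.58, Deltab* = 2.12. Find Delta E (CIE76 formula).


Formula: Delta E = sqrt(dL*^2 + da*^2 + db*^2)
Step 1: dL*^2 = (-1.97)^2 = 3.8809
Step 2: da*^2 = (-1.58)^2 = 2.4964
Step 3: db*^2 = 2.12^2 = 4.4944
Step 4: Sum = 3.8809 + 2.4964 + 4.4944 = 10.8717
Step 5: Delta E = sqrt(10.8717) = 3.3

3.3 Delta E


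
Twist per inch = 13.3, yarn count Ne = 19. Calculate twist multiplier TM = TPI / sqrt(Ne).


Formula: TM = TPI / sqrt(Ne)
Step 1: sqrt(Ne) = sqrt(19) = 4.3589
Step 2: TM = 13.3 / 4.3589 = 3.05

3.05 TM


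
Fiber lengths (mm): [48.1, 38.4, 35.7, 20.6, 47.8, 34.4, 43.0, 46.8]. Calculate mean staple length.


Formula: Mean = sum of lengths / count
Sum = 48.1 + 38.4 + 35.7 + 20.6 + 47.8 + 34.4 + 43.0 + 46.8
Sum = 314.8 mm
Mean = 314.8 / 8 = 39.35 mm

39.35 mm


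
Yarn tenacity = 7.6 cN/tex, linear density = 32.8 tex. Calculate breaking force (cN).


Formula: Breaking force = Tenacity * Linear density
F = 7.6 cN/tex * 32.8 tex
F = 249.28 cN

249.28 cN


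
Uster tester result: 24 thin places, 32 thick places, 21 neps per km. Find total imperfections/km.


Formula: Total = thin places + thick places + neps
Total = 24 + 32 + 21
Total = 77 imperfections/km

77 imperfections/km


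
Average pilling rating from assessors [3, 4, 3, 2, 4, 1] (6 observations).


Formula: Mean = sum / count
Sum = 3 + 4 + 3 + 2 + 4 + 1 = 17
Mean = 17 / 6 = 2.8

2.8


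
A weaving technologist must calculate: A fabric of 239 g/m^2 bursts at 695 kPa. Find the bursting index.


Formula: Bursting Index = Bursting Strength / Fabric GSM
BI = 695 kPa / 239 g/m^2
BI = 2.908 kPa/(g/m^2)

2.908 kPa/(g/m^2)


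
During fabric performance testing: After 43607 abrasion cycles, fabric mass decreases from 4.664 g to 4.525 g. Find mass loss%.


Formula: Mass loss% = ((m_before - m_after) / m_before) * 100
Step 1: Mass loss = 4.664 - 4.525 = 0.139 g
Step 2: Ratio = 0.139 / 4.664 = 0.0298027
Step 3: Mass loss% = 0.0298027 * 100 = 2.98027% ≈ 2.98%

2.98%


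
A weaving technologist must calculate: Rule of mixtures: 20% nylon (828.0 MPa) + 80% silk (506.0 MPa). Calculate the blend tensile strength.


Formula: Blend property = (fraction_A * property_A) + (fraction_B * property_B)
Step 1: Contribution A = 20/100 * 828.0 MPa = 165.6 MPa
Step 2: Contribution B = 80/100 * 506.0 MPa = 404.8 MPa
Step 3: Blend tensile strength = 165.6 + 404.8 = 570.4 MPa

570.4 MPa


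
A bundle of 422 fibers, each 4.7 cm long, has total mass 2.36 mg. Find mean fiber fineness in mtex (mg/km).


Formula: fineness (mtex) = mass (mg) / total length (km) = (mass_mg / total_length_m) * 1000
Step 1: Convert fiber length: 4.7 cm = 0.047 m
Step 2: Total fiber length = 422 * 0.047 = 19.834 m
Step 3: Linear density = 2.36 mg / 19.834 m = 0.1190 mg/m
Step 4: fineness = 0.1190 * 1000 = 119.0 mtex

119.0 mtex


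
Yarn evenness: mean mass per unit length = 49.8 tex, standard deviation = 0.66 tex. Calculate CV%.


Formula: CV% = (standard deviation / mean) * 100
Step 1: Ratio = 0.66 / 49.8 = 0.013253
Step 2: CV% = 0.013253 * 100 = 1.3253% ≈ 1.3%

1.3%


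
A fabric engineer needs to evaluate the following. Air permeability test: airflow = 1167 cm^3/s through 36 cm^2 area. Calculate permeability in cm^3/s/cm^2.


Formula: Air Permeability = Airflow / Test Area
AP = 1167 cm^3/s / 36 cm^2
AP = 32.4 cm^3/s/cm^2

32.4 cm^3/s/cm^2


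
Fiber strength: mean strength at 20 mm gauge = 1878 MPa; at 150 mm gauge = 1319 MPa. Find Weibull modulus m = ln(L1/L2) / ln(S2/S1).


Formula: m = ln(L1/L2) / ln(S2/S1)
Step 1: ln(L1/L2) = ln(20/150) = -2.01490
Step 2: S2/S1 = 1319/1878 = 0.70234
Step 3: ln(S2/S1) = ln(0.70234) = -0.35334
Step 4: m = -2.01490 / -0.35334 = 5.70

5.70 (Weibull m)


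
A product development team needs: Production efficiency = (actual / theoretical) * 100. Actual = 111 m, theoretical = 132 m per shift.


Formula: Efficiency% = (Actual output / Theoretical output) * 100
Efficiency% = (111 / 132) * 100
Efficiency% = 0.840909 * 100 = 84.0909% ≈ 84.1%

84.1%


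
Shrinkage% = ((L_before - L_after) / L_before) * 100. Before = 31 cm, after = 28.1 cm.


Formula: Shrinkage% = ((L_before - L_after) / L_before) * 100
Step 1: Shrinkage = 31 - 28.1 = 2.9 cm
Step 2: Shrinkage% = (2.9 / 31) * 100
Step 3: Shrinkage% = 0.093548 * 100 = 9.3548% ≈ 9.4%

9.4%


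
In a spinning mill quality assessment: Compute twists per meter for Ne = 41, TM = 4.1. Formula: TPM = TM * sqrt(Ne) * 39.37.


Formula: TPM = TM * sqrt(Ne) * 39.37
Step 1: sqrt(Ne) = sqrt(41) = 6.4031
Step 2: TM * sqrt(Ne) = 4.1 * 6.4031 = 26.2527
Step 3: TPM = 26.2527 * 39.37 = 1034 twists/m

1034 twists/m


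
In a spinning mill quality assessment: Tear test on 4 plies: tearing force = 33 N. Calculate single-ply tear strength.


Formula: Per-ply strength = Total force / Number of plies
Per-ply = 33 N / 4
Per-ply = 8.25 N

8.25 N


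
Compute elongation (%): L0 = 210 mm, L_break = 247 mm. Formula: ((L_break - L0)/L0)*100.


Formula: Elongation (%) = ((L_break - L0) / L0) * 100
Step 1: Extension = 247 - 210 = 37 mm
Step 2: Elongation = (37 / 210) * 100
Step 3: Elongation = 0.17619 * 100 = 17.619% ≈ 17.6%

17.6%


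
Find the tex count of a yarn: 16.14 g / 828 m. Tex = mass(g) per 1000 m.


Formula: Tex = (mass_g / length_m) * 1000
Substituting: Tex = (16.14 / 828) * 1000
Intermediate: 16.14 / 828 = 0.01949275 g/m
Tex = 0.01949275 * 1000 = 19.49 tex

19.49 tex


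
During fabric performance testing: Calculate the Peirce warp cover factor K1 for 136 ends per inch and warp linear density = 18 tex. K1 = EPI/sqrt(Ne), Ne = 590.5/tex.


Formula: K1 = EPI / sqrt(Ne), with Ne = 590.5 / tex_warp
Step 1: Ne = 590.5 / 18 = 32.806
Step 2: sqrt(Ne) = sqrt(32.806) = 5.7277
Step 3: K1 = 136 / 5.7277 = 23.7

23.7


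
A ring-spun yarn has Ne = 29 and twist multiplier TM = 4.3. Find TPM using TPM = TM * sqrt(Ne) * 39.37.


Formula: TPM = TM * sqrt(Ne) * 39.37
Step 1: sqrt(Ne) = sqrt(29) = 5.3852
Step 2: TM * sqrt(Ne) = 4.3 * 5.3852 = 23.1564
Step 3: TPM = 23.1564 * 39.37 = 912 twists/m

912 twists/m


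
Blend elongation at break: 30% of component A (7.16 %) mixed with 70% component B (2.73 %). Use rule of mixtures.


Formula: Blend property = (fraction_A * property_A) + (fraction_B * property_B)
Step 1: Contribution A = 30/100 * 7.16 % = 2.148 %
Step 2: Contribution B = 70/100 * 2.73 % = 1.911 %
Step 3: Blend elongation at break = 2.148 + 1.911 = 4.059 %

4.059 %


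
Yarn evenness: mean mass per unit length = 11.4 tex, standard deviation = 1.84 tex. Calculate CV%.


Formula: CV% = (standard deviation / mean) * 100
Step 1: Ratio = 1.84 / 11.4 = 0.161404
Step 2: CV% = 0.161404 * 100 = 16.1404% ≈ 16.1%

16.1%


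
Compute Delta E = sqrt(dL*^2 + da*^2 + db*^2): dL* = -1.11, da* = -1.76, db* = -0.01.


Formula: Delta E = sqrt(dL*^2 + da*^2 + db*^2)
Step 1: dL*^2 = (-1.11)^2 = 1.2321
Step 2: da*^2 = (-1.76)^2 = 3.0976
Step 3: db*^2 = (-0.01)^2 = 0.0001
Step 4: Sum = 1.2321 + 3.0976 + 0.0001 = 4.3298
Step 5: Delta E = sqrt(4.3298) = 2.08

2.08 Delta E


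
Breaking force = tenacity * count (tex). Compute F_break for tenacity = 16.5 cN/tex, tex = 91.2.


Formula: Breaking force = Tenacity * Linear density
F = 16.5 cN/tex * 91.2 tex
F = 1504.80 cN

1504.80 cN


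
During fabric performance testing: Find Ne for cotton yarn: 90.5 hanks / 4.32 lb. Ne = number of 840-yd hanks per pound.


Formula: Ne = hanks / mass_lb
Substituting: Ne = 90.5 / 4.32
Ne = 20.9

20.9 Ne


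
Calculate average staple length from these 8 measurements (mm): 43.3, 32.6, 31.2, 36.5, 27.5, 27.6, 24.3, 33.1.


Formula: Mean = sum of lengths / count
Sum = 43.3 + 32.6 + 31.2 + 36.5 + 27.5 + 27.6 + 24.3 + 33.1
Sum = 256.1 mm
Mean = 256.1 / 8 = 32.01 mm

32.01 mm


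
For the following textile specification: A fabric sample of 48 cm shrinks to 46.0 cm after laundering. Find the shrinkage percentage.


Formula: Shrinkage% = ((L_before - L_after) / L_before) * 100
Step 1: Shrinkage = 48 - 46.0 = 2.0 cm
Step 2: Shrinkage% = (2.0 / 48) * 100
Step 3: Shrinkage% = 0.041667 * 100 = 4.1667% ≈ 4.2%

4.2%


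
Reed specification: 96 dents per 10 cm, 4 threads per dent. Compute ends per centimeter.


Formula: EPC = (dents per 10 cm * ends per dent) / 10
Step 1: Total ends per 10 cm = 96 * 4 = 384
Step 2: EPC = 384 / 10 = 38.4 ends/cm

38.4 ends/cm


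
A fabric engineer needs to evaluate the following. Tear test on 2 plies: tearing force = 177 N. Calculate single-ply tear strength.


Formula: Per-ply strength = Total force / Number of plies
Per-ply = 177 N / 2
Per-ply = 88.5 N

88.5 N


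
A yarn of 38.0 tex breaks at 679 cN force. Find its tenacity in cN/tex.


Formula: Tenacity = Breaking force / Linear density
Tenacity = 679 cN / 38.0 tex
Tenacity = 17.87 cN/tex

17.87 cN/tex


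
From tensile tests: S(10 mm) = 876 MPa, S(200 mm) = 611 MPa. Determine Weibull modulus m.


Formula: m = ln(L1/L2) / ln(S2/S1)
Step 1: ln(L1/L2) = ln(10/200) = -2.99573
Step 2: S2/S1 = 611/876 = 0.69749
Step 3: ln(S2/S1) = ln(0.69749) = -0.36027
Step 4: m = -2.99573 / -0.36027 = 8.32

8.32 (Weibull m)


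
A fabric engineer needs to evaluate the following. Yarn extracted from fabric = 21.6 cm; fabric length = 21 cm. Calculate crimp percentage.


Formula: Crimp% = ((L_yarn - L_fabric) / L_fabric) * 100
Step 1: Extension = 21.6 - 21 = 0.6 cm
Step 2: Crimp% = (0.6 / 21) * 100
Step 3: Crimp% = 0.028571 * 100 = 2.8571% ≈ 2.9%

2.9%


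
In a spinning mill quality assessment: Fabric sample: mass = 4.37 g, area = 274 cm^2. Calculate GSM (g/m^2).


Formula: GSM = mass_g / area_m2
Step 1: Convert area: 274 cm^2 = 274 / 10000 = 0.0274 m^2
Step 2: GSM = 4.37 g / 0.0274 m^2 = 159.5 g/m^2

159.5 g/m^2


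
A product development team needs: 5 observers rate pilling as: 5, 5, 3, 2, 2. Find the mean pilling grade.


Formula: Mean = sum / count
Sum = 5 + 5 + 3 + 2 + 2 = 17
Mean = 17 / 5 = 3.4

3.4


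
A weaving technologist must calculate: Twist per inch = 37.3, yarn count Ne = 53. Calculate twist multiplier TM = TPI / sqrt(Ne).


Formula: TM = TPI / sqrt(Ne)
Step 1: sqrt(Ne) = sqrt(53) = 7.2801
Step 2: TM = 37.3 / 7.2801 = 5.12

5.12 TM


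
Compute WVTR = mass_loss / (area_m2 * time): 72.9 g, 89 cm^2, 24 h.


Formula: WVTR = mass_loss / (area * time)
Step 1: Convert area: 89 cm^2 = 0.0089 m^2
Step 2: WVTR = 72.9 g / (0.0089 m^2 * 24 h)
Step 3: WVTR = 72.9 / 0.2136 = 341.3 g/m^2/h

341.3 g/m^2/h


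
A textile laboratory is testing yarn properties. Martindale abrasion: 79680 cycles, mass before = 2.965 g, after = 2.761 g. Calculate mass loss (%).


Formula: Mass loss% = ((m_before - m_after) / m_before) * 100
Step 1: Mass loss = 2.965 - 2.761 = 0.204 g
Step 2: Ratio = 0.204 / 2.965 = 0.0688027
Step 3: Mass loss% = 0.0688027 * 100 = 6.88027% ≈ 6.88%

6.88%


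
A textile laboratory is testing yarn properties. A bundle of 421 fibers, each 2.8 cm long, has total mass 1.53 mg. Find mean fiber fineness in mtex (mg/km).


Formula: fineness (mtex) = mass (mg) / total length (km) = (mass_mg / total_length_m) * 1000
Step 1: Convert fiber length: 2.8 cm = 0.028 m
Step 2: Total fiber length = 421 * 0.028 = 11.788 m
Step 3: Linear density = 1.53 mg / 11.788 m = 0.1298 mg/m
Step 4: fineness = 0.1298 * 1000 = 129.8 mtex

129.8 mtex


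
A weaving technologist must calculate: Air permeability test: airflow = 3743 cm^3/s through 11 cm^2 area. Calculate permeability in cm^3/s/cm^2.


Formula: Air Permeability = Airflow / Test Area
AP = 3743 cm^3/s / 11 cm^2
AP = 340.3 cm^3/s/cm^2

340.3 cm^3/s/cm^2


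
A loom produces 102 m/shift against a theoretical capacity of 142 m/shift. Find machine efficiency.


Formula: Efficiency% = (Actual output / Theoretical output) * 100
Efficiency% = (102 / 142) * 100
Efficiency% = 0.71831 * 100 = 71.831% ≈ 71.8%

71.8%


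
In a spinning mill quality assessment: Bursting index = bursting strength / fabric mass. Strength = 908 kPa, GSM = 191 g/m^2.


Formula: Bursting Index = Bursting Strength / Fabric GSM
BI = 908 kPa / 191 g/m^2
BI = 4.754 kPa/(g/m^2)

4.754 kPa/(g/m^2)


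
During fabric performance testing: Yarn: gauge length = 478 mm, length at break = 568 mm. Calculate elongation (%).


Formula: Elongation (%) = ((L_break - L0) / L0) * 100
Step 1: Extension = 568 - 478 = 90 mm
Step 2: Elongation = (90 / 478) * 100
Step 3: Elongation = 0.188285 * 100 = 18.8285% ≈ 18.8%

18.8%


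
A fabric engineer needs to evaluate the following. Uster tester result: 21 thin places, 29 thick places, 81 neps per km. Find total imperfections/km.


Formula: Total = thin places + thick places + neps
Total = 21 + 29 + 81
Total = 131 imperfections/km

131 imperfections/km


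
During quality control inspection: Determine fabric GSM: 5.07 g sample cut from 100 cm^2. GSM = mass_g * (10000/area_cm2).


Formula: GSM = mass_g / area_m2
Step 1: Convert area: 100 cm^2 = 100 / 10000 = 0.01 m^2
Step 2: GSM = 5.07 g / 0.01 m^2 = 507.0 g/m^2

507.0 g/m^2


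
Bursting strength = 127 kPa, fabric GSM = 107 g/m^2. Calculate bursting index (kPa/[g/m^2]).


Formula: Bursting Index = Bursting Strength / Fabric GSM
BI = 127 kPa / 107 g/m^2
BI = 1.187 kPa/(g/m^2)

1.187 kPa/(g/m^2)


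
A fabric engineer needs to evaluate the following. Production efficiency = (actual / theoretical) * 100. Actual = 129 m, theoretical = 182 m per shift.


Formula: Efficiency% = (Actual output / Theoretical output) * 100
Efficiency% = (129 / 182) * 100
Efficiency% = 0.708791 * 100 = 70.8791% ≈ 70.9%

70.9%


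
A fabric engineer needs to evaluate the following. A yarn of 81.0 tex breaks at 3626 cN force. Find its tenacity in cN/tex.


Formula: Tenacity = Breaking force / Linear density
Tenacity = 3626 cN / 81.0 tex
Tenacity = 44.77 cN/tex

44.77 cN/tex


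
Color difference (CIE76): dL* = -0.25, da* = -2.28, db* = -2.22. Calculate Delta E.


Formula: Delta E = sqrt(dL*^2 + da*^2 + db*^2)
Step 1: dL*^2 = (-0.25)^2 = 0.0625
Step 2: da*^2 = (-2.28)^2 = 5.1984
Step 3: db*^2 = (-2.22)^2 = 4.9284
Step 4: Sum = 0.0625 + 5.1984 + 4.9284 = 10.1893
Step 5: Delta E = sqrt(10.1893) = 3.19

3.19 Delta E


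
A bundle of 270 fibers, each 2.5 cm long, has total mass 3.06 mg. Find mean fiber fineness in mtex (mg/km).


Formula: fineness (mtex) = mass (mg) / total length (km) = (mass_mg / total_length_m) * 1000
Step 1: Convert fiber length: 2.5 cm = 0.025 m
Step 2: Total fiber length = 270 * 0.025 = 6.75 m
Step 3: Linear density = 3.06 mg / 6.75 m = 0.4533 mg/m
Step 4: fineness = 0.4533 * 1000 = 453.3 mtex

453.3 mtex


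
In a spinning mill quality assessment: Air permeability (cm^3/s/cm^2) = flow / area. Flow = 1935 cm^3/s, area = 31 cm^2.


Formula: Air Permeability = Airflow / Test Area
AP = 1935 cm^3/s / 31 cm^2
AP = 62.4 cm^3/s/cm^2

62.4 cm^3/s/cm^2


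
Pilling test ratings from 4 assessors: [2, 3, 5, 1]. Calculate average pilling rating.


Formula: Mean = sum / count
Sum = 2 + 3 + 5 + 1 = 11
Mean = 11 / 4 = 2.8

2.8


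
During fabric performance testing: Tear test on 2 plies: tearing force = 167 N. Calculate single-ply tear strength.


Formula: Per-ply strength = Total force / Number of plies
Per-ply = 167 N / 2
Per-ply = 83.5 N

83.5 N


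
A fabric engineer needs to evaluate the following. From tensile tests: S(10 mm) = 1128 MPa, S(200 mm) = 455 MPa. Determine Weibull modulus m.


Formula: m = ln(L1/L2) / ln(S2/S1)
Step 1: ln(L1/L2) = ln(10/200) = -2.99573
Step 2: S2/S1 = 455/1128 = 0.40337
Step 3: ln(S2/S1) = ln(0.40337) = -0.90790
Step 4: m = -2.99573 / -0.90790 = 3.30

3.30 (Weibull m)


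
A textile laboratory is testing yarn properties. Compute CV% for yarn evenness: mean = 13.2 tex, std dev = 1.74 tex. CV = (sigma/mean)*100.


Formula: CV% = (standard deviation / mean) * 100
Step 1: Ratio = 1.74 / 13.2 = 0.131818
Step 2: CV% = 0.131818 * 100 = 13.1818% ≈ 13.2%

13.2%


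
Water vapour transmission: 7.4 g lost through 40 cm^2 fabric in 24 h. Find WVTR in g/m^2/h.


Formula: WVTR = mass_loss / (area * time)
Step 1: Convert area: 40 cm^2 = 0.004 m^2
Step 2: WVTR = 7.4 g / (0.004 m^2 * 24 h)
Step 3: WVTR = 7.4 / 0.096 = 77.1 g/m^2/h

77.1 g/m^2/h


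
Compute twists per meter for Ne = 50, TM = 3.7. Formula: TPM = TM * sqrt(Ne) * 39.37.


Formula: TPM = TM * sqrt(Ne) * 39.37
Step 1: sqrt(Ne) = sqrt(50) = 7.0711
Step 2: TM * sqrt(Ne) = 3.7 * 7.0711 = 26.1631
Step 3: TPM = 26.1631 * 39.37 = 1030 twists/m

1030 twists/m


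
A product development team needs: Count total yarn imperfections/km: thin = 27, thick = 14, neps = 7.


Formula: Total = thin places + thick places + neps
Total = 27 + 14 + 7
Total = 48 imperfections/km

48 imperfections/km


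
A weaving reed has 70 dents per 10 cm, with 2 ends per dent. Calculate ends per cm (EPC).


Formula: EPC = (dents per 10 cm * ends per dent) / 10
Step 1: Total ends per 10 cm = 70 * 2 = 140
Step 2: EPC = 140 / 10 = 14.0 ends/cm

14.0 ends/cm


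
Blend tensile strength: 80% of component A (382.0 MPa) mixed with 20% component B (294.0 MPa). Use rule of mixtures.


Formula: Blend property = (fraction_A * property_A) + (fraction_B * property_B)
Step 1: Contribution A = 80/100 * 382.0 MPa = 305.6 MPa
Step 2: Contribution B = 20/100 * 294.0 MPa = 58.8 MPa
Step 3: Blend tensile strength = 305.6 + 58.8 = 364.4 MPa

364.4 MPa


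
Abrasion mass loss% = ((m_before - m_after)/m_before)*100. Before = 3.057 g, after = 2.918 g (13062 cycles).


Formula: Mass loss% = ((m_before - m_after) / m_before) * 100
Step 1: Mass loss = 3.057 - 2.918 = 0.139 g
Step 2: Ratio = 0.139 / 3.057 = 0.0454694
Step 3: Mass loss% = 0.0454694 * 100 = 4.54694% ≈ 4.55%

4.55%


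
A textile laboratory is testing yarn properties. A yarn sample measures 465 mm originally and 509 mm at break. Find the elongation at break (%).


Formula: Elongation (%) = ((L_break - L0) / L0) * 100
Step 1: Extension = 509 - 465 = 44 mm
Step 2: Elongation = (44 / 465) * 100
Step 3: Elongation = 0.094624 * 100 = 9.4624% ≈ 9.5%

9.5%


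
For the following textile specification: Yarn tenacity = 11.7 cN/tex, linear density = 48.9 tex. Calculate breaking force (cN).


Formula: Breaking force = Tenacity * Linear density
F = 11.7 cN/tex * 48.9 tex
F = 572.13 cN

572.13 cN


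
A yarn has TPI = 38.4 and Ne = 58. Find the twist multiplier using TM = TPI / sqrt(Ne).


Formula: TM = TPI / sqrt(Ne)
Step 1: sqrt(Ne) = sqrt(58) = 7.6158
Step 2: TM = 38.4 / 7.6158 = 5.04

5.04 TM


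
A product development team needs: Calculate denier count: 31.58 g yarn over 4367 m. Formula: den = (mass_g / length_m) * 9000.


Formula: den = (mass_g / length_m) * 9000
Substituting: den = (31.58 / 4367) * 9000
Intermediate: 31.58 / 4367 = 0.00723151 g/m
den = 0.00723151 * 9000 = 65.1 denier

65.1 denier


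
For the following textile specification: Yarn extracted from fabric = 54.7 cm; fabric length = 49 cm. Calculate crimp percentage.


Formula: Crimp% = ((L_yarn - L_fabric) / L_fabric) * 100
Step 1: Extension = 54.7 - 49 = 5.7 cm
Step 2: Crimp% = (5.7 / 49) * 100
Step 3: Crimp% = 0.116327 * 100 = 11.6327% ≈ 11.6%

11.6%


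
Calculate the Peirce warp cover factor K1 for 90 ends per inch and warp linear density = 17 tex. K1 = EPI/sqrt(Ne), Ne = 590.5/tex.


Formula: K1 = EPI / sqrt(Ne), with Ne = 590.5 / tex_warp
Step 1: Ne = 590.5 / 17 = 34.735
Step 2: sqrt(Ne) = sqrt(34.735) = 5.8936
Step 3: K1 = 90 / 5.8936 = 15.3

15.3


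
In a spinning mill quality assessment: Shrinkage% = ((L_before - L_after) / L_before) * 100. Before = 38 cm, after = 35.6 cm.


Formula: Shrinkage% = ((L_before - L_after) / L_before) * 100
Step 1: Shrinkage = 38 - 35.6 = 2.4 cm
Step 2: Shrinkage% = (2.4 / 38) * 100
Step 3: Shrinkage% = 0.063158 * 100 = 6.3158% ≈ 6.3%

6.3%


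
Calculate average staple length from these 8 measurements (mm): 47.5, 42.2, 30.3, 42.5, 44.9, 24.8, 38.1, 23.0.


Formula: Mean = sum of lengths / count
Sum = 47.5 + 42.2 + 30.3 + 42.5 + 44.9 + 24.8 + 38.1 + 23.0
Sum = 293.3 mm
Mean = 293.3 / 8 = 36.66 mm

36.66 mm


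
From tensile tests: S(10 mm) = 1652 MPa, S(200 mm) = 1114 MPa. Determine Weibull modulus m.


Formula: m = ln(L1/L2) / ln(S2/S1)
Step 1: ln(L1/L2) = ln(10/200) = -2.99573
Step 2: S2/S1 = 1114/1652 = 0.67433
Step 3: ln(S2/S1) = ln(0.67433) = -0.39404
Step 4: m = -2.99573 / -0.39404 = 7.60

7.60 (Weibull m)


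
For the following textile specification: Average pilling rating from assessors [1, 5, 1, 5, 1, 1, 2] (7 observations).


Formula: Mean = sum / count
Sum = 1 + 5 + 1 + 5 + 1 + 1 + 2 = 16
Mean = 16 / 7 = 2.3

2.3


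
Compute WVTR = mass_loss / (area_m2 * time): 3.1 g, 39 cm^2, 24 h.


Formula: WVTR = mass_loss / (area * time)
Step 1: Convert area: 39 cm^2 = 0.0039 m^2
Step 2: WVTR = 3.1 g / (0.0039 m^2 * 24 h)
Step 3: WVTR = 3.1 / 0.0936 = 33.1 g/m^2/h

33.1 g/m^2/h


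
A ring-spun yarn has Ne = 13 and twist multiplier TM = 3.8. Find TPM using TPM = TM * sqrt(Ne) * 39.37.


Formula: TPM = TM * sqrt(Ne) * 39.37
Step 1: sqrt(Ne) = sqrt(13) = 3.6056
Step 2: TM * sqrt(Ne) = 3.8 * 3.6056 = 13.7013
Step 3: TPM = 13.7013 * 39.37 = 539 twists/m

539 twists/m


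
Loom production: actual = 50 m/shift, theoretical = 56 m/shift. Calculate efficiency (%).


Formula: Efficiency% = (Actual output / Theoretical output) * 100
Efficiency% = (50 / 56) * 100
Efficiency% = 0.892857 * 100 = 89.2857% ≈ 89.3%

89.3%


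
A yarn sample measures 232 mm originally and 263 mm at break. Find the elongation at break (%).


Formula: Elongation (%) = ((L_break - L0) / L0) * 100
Step 1: Extension = 263 - 232 = 31 mm
Step 2: Elongation = (31 / 232) * 100
Step 3: Elongation = 0.133621 * 100 = 13.3621% ≈ 13.4%

13.4%


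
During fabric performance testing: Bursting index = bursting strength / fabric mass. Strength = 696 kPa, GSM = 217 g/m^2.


Formula: Bursting Index = Bursting Strength / Fabric GSM
BI = 696 kPa / 217 g/m^2
BI = 3.207 kPa/(g/m^2)

3.207 kPa/(g/m^2)


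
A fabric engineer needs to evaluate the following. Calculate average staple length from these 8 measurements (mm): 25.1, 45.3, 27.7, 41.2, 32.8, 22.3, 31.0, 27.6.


Formula: Mean = sum of lengths / count
Sum = 25.1 + 45.3 + 27.7 + 41.2 + 32.8 + 22.3 + 31.0 + 27.6
Sum = 253.0 mm
Mean = 253.0 / 8 = 31.63 mm

31.63 mm


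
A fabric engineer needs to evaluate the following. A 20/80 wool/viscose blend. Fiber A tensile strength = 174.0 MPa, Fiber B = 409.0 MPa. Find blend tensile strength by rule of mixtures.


Formula: Blend property = (fraction_A * property_A) + (fraction_B * property_B)
Step 1: Contribution A = 20/100 * 174.0 MPa = 34.8 MPa
Step 2: Contribution B = 80/100 * 409.0 MPa = 327.2 MPa
Step 3: Blend tensile strength = 34.8 + 327.2 = 362.0 MPa

362.0 MPa


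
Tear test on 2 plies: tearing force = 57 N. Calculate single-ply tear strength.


Formula: Per-ply strength = Total force / Number of plies
Per-ply = 57 N / 2
Per-ply = 28.5 N

28.5 N


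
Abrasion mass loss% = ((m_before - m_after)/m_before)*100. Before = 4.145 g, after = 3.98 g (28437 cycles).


Formula: Mass loss% = ((m_before - m_after) / m_before) * 100
Step 1: Mass loss = 4.145 - 3.98 = 0.165 g
Step 2: Ratio = 0.165 / 4.145 = 0.039807
Step 3: Mass loss% = 0.039807 * 100 = 3.9807% ≈ 3.98%

3.98%


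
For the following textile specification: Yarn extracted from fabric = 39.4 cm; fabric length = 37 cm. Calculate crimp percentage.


Formula: Crimp% = ((L_yarn - L_fabric) / L_fabric) * 100
Step 1: Extension = 39.4 - 37 = 2.4 cm
Step 2: Crimp% = (2.4 / 37) * 100
Step 3: Crimp% = 0.064865 * 100 = 6.4865% ≈ 6.5%

6.5%


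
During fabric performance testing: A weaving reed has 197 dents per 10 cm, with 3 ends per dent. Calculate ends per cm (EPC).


Formula: EPC = (dents per 10 cm * ends per dent) / 10
Step 1: Total ends per 10 cm = 197 * 3 = 591
Step 2: EPC = 591 / 10 = 59.1 ends/cm

59.1 ends/cm


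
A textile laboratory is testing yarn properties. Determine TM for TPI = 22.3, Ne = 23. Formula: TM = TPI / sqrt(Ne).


Formula: TM = TPI / sqrt(Ne)
Step 1: sqrt(Ne) = sqrt(23) = 4.7958
Step 2: TM = 22.3 / 4.7958 = 4.65

4.65 TM


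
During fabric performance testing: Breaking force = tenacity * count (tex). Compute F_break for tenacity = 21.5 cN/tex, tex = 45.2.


Formula: Breaking force = Tenacity * Linear density
F = 21.5 cN/tex * 45.2 tex
F = 971.80 cN

971.80 cN


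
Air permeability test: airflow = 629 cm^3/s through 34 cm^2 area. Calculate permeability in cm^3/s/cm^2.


Formula: Air Permeability = Airflow / Test Area
AP = 629 cm^3/s / 34 cm^2
AP = 18.5 cm^3/s/cm^2

18.5 cm^3/s/cm^2


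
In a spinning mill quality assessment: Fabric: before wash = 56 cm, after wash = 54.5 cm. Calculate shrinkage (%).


Formula: Shrinkage% = ((L_before - L_after) / L_before) * 100
Step 1: Shrinkage = 56 - 54.5 = 1.5 cm
Step 2: Shrinkage% = (1.5 / 56) * 100
Step 3: Shrinkage% = 0.026786 * 100 = 2.6786% ≈ 2.7%

2.7%


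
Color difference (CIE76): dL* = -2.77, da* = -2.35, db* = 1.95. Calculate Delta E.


Formula: Delta E = sqrt(dL*^2 + da*^2 + db*^2)
Step 1: dL*^2 = (-2.77)^2 = 7.6729
Step 2: da*^2 = (-2.35)^2 = 5.5225
Step 3: db*^2 = 1.95^2 = 3.8025
Step 4: Sum = 7.6729 + 5.5225 + 3.8025 = 16.9979
Step 5: Delta E = sqrt(16.9979) = 4.12

4.12 Delta E


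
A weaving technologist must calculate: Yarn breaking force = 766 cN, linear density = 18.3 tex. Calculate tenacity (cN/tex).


Formula: Tenacity = Breaking force / Linear density
Tenacity = 766 cN / 18.3 tex
Tenacity = 41.86 cN/tex

41.86 cN/tex


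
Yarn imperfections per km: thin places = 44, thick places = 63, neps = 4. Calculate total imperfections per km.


Formula: Total = thin places + thick places + neps
Total = 44 + 63 + 4
Total = 111 imperfections/km

111 imperfections/km


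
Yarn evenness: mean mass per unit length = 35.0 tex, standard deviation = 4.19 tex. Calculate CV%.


Formula: CV% = (standard deviation / mean) * 100
Step 1: Ratio = 4.19 / 35.0 = 0.119714
Step 2: CV% = 0.119714 * 100 = 11.9714% ≈ 12.0%

12.0%


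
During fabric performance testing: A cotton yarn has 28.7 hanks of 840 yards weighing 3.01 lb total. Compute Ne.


Formula: Ne = hanks / mass_lb
Substituting: Ne = 28.7 / 3.01
Ne = 9.5

9.5 Ne


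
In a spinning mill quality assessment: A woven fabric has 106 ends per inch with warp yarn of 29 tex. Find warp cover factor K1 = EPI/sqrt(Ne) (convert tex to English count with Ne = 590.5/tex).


Formula: K1 = EPI / sqrt(Ne), with Ne = 590.5 / tex_warp
Step 1: Ne = 590.5 / 29 = 20.362
Step 2: sqrt(Ne) = sqrt(20.362) = 4.5124
Step 3: K1 = 106 / 4.5124 = 23.5

23.5


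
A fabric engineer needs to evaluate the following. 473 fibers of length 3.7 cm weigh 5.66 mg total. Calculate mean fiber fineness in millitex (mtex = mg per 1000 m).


Formula: fineness (mtex) = mass (mg) / total length (km) = (mass_mg / total_length_m) * 1000
Step 1: Convert fiber length: 3.7 cm = 0.037 m
Step 2: Total fiber length = 473 * 0.037 = 17.501 m
Step 3: Linear density = 5.66 mg / 17.501 m = 0.3234 mg/m
Step 4: fineness = 0.3234 * 1000 = 323.4 mtex

323.4 mtex


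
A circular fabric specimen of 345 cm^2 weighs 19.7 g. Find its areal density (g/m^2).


Formula: GSM = mass_g / area_m2
Step 1: Convert area: 345 cm^2 = 345 / 10000 = 0.0345 m^2
Step 2: GSM = 19.7 g / 0.0345 m^2 = 571.0 g/m^2

571.0 g/m^2


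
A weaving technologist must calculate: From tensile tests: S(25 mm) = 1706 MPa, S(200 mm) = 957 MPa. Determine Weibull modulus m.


Formula: m = ln(L1/L2) / ln(S2/S1)
Step 1: ln(L1/L2) = ln(25/200) = -2.07944
Step 2: S2/S1 = 957/1706 = 0.56096
Step 3: ln(S2/S1) = ln(0.56096) = -0.57811
Step 4: m = -2.07944 / -0.57811 = 3.60

3.60 (Weibull m)


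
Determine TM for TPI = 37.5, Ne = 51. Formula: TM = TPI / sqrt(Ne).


Formula: TM = TPI / sqrt(Ne)
Step 1: sqrt(Ne) = sqrt(51) = 7.1414
Step 2: TM = 37.5 / 7.1414 = 5.25

5.25 TM


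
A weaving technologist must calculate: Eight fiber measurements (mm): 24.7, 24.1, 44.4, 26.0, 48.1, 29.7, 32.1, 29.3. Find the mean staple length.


Formula: Mean = sum of lengths / count
Sum = 24.7 + 24.1 + 44.4 + 26.0 + 48.1 + 29.7 + 32.1 + 29.3
Sum = 258.4 mm
Mean = 258.4 / 8 = 32.30 mm

32.30 mm


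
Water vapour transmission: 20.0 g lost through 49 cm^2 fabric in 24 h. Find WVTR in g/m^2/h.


Formula: WVTR = mass_loss / (area * time)
Step 1: Convert area: 49 cm^2 = 0.0049 m^2
Step 2: WVTR = 20.0 g / (0.0049 m^2 * 24 h)
Step 3: WVTR = 20.0 / 0.1176 = 170.1 g/m^2/h

170.1 g/m^2/h


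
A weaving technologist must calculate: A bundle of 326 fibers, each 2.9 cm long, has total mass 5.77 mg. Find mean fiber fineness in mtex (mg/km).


Formula: fineness (mtex) = mass (mg) / total length (km) = (mass_mg / total_length_m) * 1000
Step 1: Convert fiber length: 2.9 cm = 0.029 m
Step 2: Total fiber length = 326 * 0.029 = 9.454 m
Step 3: Linear density = 5.77 mg / 9.454 m = 0.6103 mg/m
Step 4: fineness = 0.6103 * 1000 = 610.3 mtex

610.3 mtex


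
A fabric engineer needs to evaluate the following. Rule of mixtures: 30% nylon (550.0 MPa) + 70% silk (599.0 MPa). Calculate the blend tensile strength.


Formula: Blend property = (fraction_A * property_A) + (fraction_B * property_B)
Step 1: Contribution A = 30/100 * 550.0 MPa = 165.0 MPa
Step 2: Contribution B = 70/100 * 599.0 MPa = 419.3 MPa
Step 3: Blend tensile strength = 165.0 + 419.3 = 584.3 MPa

584.3 MPa


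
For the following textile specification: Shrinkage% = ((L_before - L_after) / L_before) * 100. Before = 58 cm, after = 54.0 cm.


Formula: Shrinkage% = ((L_before - L_after) / L_before) * 100
Step 1: Shrinkage = 58 - 54.0 = 4.0 cm
Step 2: Shrinkage% = (4.0 / 58) * 100
Step 3: Shrinkage% = 0.068966 * 100 = 6.8966% ≈ 6.9%

6.9%


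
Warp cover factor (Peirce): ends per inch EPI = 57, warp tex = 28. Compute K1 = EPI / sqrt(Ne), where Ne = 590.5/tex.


Formula: K1 = EPI / sqrt(Ne), with Ne = 590.5 / tex_warp
Step 1: Ne = 590.5 / 28 = 21.089
Step 2: sqrt(Ne) = sqrt(21.089) = 4.5923
Step 3: K1 = 57 / 4.5923 = 12.4

12.4


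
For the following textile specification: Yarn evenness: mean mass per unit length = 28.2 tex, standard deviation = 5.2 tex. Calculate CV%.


Formula: CV% = (standard deviation / mean) * 100
Step 1: Ratio = 5.2 / 28.2 = 0.184397
Step 2: CV% = 0.184397 * 100 = 18.4397% ≈ 18.4%

18.4%


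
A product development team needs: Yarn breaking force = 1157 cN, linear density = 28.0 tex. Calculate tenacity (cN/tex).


Formula: Tenacity = Breaking force / Linear density
Tenacity = 1157 cN / 28.0 tex
Tenacity = 41.32 cN/tex

41.32 cN/tex


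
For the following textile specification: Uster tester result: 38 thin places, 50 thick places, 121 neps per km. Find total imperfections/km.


Formula: Total = thin places + thick places + neps
Total = 38 + 50 + 121
Total = 209 imperfections/km

209 imperfections/km


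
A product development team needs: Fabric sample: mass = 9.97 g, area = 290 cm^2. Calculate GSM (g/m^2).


Formula: GSM = mass_g / area_m2
Step 1: Convert area: 290 cm^2 = 290 / 10000 = 0.029 m^2
Step 2: GSM = 9.97 g / 0.029 m^2 = 343.8 g/m^2

343.8 g/m^2


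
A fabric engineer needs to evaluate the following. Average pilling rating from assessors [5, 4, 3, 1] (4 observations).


Formula: Mean = sum / count
Sum = 5 + 4 + 3 + 1 = 13
Mean = 13 / 4 = 3.3

3.3
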